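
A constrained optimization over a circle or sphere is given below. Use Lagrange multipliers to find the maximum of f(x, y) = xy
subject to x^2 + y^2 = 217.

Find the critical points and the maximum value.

Lagrange conditions: y = 2*lambda*x and x = 2*lambda*y
If x = 0 then y = 0, violating the constraint, so x, y != 0.
Dividing: y/x = x/y => x^2 = y^2 => y = x or y = -x
Constraint: 2x^2 = 217 => x^2 = 217/2 => x = +/-sqrt(217/2)
Critical points: (sqrt(217/2), sqrt(217/2)), (-sqrt(217/2), -sqrt(217/2)), (sqrt(217/2), -sqrt(217/2)), (-sqrt(217/2), sqrt(217/2))
  y = x:  xy = x^2 = 217/2  at (sqrt(217/2), sqrt(217/2)) and (-sqrt(217/2), -sqrt(217/2))
  y = -x: xy = -x^2 = -217/2 at (sqrt(217/2), -sqrt(217/2)) and (-sqrt(217/2), sqrt(217/2))
Maximum xy = 217/2 at (sqrt(217/2), sqrt(217/2)) and (-sqrt(217/2), -sqrt(217/2))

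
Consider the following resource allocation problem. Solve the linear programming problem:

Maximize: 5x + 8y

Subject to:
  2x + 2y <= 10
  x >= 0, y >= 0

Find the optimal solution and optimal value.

The feasible region has vertices at [(0, 0), (5, 0), (0, 5)].
Checking objective 5x + 8y at each vertex:
  (0, 0): 5*0 + 8*0 = 0
  (5, 0): 5*5 + 8*0 = 25
  (0, 5): 5*0 + 8*5 = 40
Maximum is 40 at (0, 5).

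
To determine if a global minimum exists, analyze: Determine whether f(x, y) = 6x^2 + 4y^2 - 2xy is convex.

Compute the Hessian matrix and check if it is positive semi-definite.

f(x,y) = 6x^2 + 4y^2 - 2xy
Hessian H = [[12, -2], [-2, 8]]
trace(H) = 20, det(H) = 92
Eigenvalues: (20 +/- sqrt(32)) / 2 = 12.83, 7.172
Since both eigenvalues > 0, f is convex.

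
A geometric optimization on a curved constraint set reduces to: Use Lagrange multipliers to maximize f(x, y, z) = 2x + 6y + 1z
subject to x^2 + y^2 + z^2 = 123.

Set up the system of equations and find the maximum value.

Lagrange conditions: 2 = 2*lambda*x, 6 = 2*lambda*y, 1 = 2*lambda*z
So x:2 = y:6 = z:1, i.e. x = 2t, y = 6t, z = 1t
Constraint: t^2*(2^2 + 6^2 + 1^2) = 123
  t^2 * 41 = 123  =>  t = sqrt(3)
Maximum = 2*2t + 6*6t + 1*1t = 41*sqrt(3) = sqrt(5043)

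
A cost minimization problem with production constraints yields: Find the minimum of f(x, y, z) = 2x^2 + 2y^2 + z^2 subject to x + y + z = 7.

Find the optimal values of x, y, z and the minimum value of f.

Using Lagrange multipliers on f = 2x^2 + 2y^2 + z^2 with constraint x + y + z = 7:
Conditions: 2*2*x = lambda, 2*2*y = lambda, 2*1*z = lambda
So x = lambda/4, y = lambda/4, z = lambda/2
Substituting into constraint: lambda * (1) = 7
lambda = 7
x = 7/4, y = 7/4, z = 7/2
Minimum value = 49/2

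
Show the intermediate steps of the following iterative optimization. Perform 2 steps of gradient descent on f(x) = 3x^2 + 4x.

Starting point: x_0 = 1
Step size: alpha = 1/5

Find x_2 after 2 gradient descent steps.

f(x) = 3x^2 + 4x, f'(x) = 6x + (4)
Step 1: f'(1) = 10, x_1 = 1 - 1/5 * 10 = -1
Step 2: f'(-1) = -2, x_2 = -1 - 1/5 * -2 = -3/5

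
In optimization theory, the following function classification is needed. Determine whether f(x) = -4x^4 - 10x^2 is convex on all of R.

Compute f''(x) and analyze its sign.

f(x) = -4x^4 - 10x^2
f'(x) = -16x^3 + -20x
f''(x) = -48x^2 + -20
f''(x) = -48x^2 + -20 <= -20 < 0 for all x
Therefore, f is concave on R.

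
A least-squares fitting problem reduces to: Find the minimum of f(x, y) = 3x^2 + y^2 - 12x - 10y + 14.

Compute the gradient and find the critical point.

f(x,y) = 3x^2 + y^2 - 12x - 10y + 14
df/dx = 6x + (-12) = 0  =>  x = 2
df/dy = 2y + (-10) = 0  =>  y = 5
f(2, 5) = 3*(2)^2 + 1*(5)^2 + -12*(2) + -10*(5) + 14 = -23
Hessian is diagonal with entries 6, 2 > 0, so this is a minimum.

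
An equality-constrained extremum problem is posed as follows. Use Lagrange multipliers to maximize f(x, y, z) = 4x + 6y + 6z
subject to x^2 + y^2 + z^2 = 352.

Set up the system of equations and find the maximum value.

Lagrange conditions: 4 = 2*lambda*x, 6 = 2*lambda*y, 6 = 2*lambda*z
So x:4 = y:6 = z:6, i.e. x = 4t, y = 6t, z = 6t
Constraint: t^2*(4^2 + 6^2 + 6^2) = 352
  t^2 * 88 = 352  =>  t = sqrt(4)
Maximum = 4*4t + 6*6t + 6*6t = 88*sqrt(4) = 176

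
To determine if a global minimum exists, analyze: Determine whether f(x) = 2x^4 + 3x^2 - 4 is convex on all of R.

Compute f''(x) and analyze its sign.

f(x) = 2x^4 + 3x^2 - 4
f'(x) = 8x^3 + 6x
f''(x) = 24x^2 + 6
f''(x) = 24x^2 + 6 >= 6 > 0 for all x
Therefore, f is convex on R.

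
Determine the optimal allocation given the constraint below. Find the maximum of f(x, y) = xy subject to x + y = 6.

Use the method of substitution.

Substitute y = 6 - x into f(x,y) = xy:
g(x) = x(6 - x) = 6x - x^2
g'(x) = 6 - 2x = 0  =>  x = 3
y = 6 - 3 = 3
Maximum value = 3 * 3 = 9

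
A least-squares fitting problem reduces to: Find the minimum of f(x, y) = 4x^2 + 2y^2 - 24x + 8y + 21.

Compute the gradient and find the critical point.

f(x,y) = 4x^2 + 2y^2 - 24x + 8y + 21
df/dx = 8x + (-24) = 0  =>  x = 3
df/dy = 4y + (8) = 0  =>  y = -2
f(3, -2) = 4*(3)^2 + 2*(-2)^2 + -24*(3) + 8*(-2) + 21 = -23
Hessian is diagonal with entries 8, 4 > 0, so this is a minimum.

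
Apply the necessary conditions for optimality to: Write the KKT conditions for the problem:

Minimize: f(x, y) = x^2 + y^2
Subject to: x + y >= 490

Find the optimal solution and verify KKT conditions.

KKT conditions for min x^2 + y^2 s.t. x + y >= 490:
Stationarity: 2x = mu, 2y = mu
So x = y = mu/2.
Complementary slackness: mu*(x + y - 490) = 0
Primal feasibility: x + y >= 490; dual feasibility: mu >= 0
If mu = 0 then x = y = 0, but 0 + 0 < 490 is infeasible, so the constraint is active.
Constraint active: x + y = 2*(mu/2) = 490 => mu = 490
x = y = 245, f = 120050
Verify: stationarity 2*245 = 490 = mu; primal 245 + 245 = 490 >= 490; dual mu = 490 >= 0; complementary slackness 490*(490 - 490) = 0. All KKT conditions hold.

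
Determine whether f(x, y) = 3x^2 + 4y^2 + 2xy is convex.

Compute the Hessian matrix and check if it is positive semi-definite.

f(x,y) = 3x^2 + 4y^2 + 2xy
Hessian H = [[6, 2], [2, 8]]
trace(H) = 14, det(H) = 44
Eigenvalues: (14 +/- sqrt(20)) / 2 = 9.236, 4.764
Since both eigenvalues > 0, f is convex.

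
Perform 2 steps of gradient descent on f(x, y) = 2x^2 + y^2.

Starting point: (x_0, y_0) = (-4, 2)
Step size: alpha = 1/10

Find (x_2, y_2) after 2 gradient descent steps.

f(x,y) = 2x^2 + y^2
grad_x = 4x + 0y, grad_y = 2y + 0x
Step 1: grad = (-16, 4), (-12/5, 8/5)
Step 2: grad = (-48/5, 16/5), (-36/25, 32/25)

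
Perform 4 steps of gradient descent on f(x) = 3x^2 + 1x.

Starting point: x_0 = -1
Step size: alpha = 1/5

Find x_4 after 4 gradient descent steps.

f(x) = 3x^2 + 1x, f'(x) = 6x + (1)
Step 1: f'(-1) = -5, x_1 = -1 - 1/5 * -5 = 0
Step 2: f'(0) = 1, x_2 = 0 - 1/5 * 1 = -1/5
Step 3: f'(-1/5) = -1/5, x_3 = -1/5 - 1/5 * -1/5 = -4/25
Step 4: f'(-4/25) = 1/25, x_4 = -4/25 - 1/5 * 1/25 = -21/125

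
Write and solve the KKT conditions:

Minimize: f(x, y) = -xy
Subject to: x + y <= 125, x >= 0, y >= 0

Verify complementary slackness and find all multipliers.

Problem: min -xy s.t. x + y <= 125 (multiplier lambda), x >= 0 (mu_x), y >= 0 (mu_y)
KKT stationarity: -y + lambda - mu_x = 0, -x + lambda - mu_y = 0, with lambda, mu_x, mu_y >= 0
Complementary slackness: lambda*(x + y - 125) = 0, mu_x*x = 0, mu_y*y = 0
If lambda = 0: y = -mu_x <= 0 and x = -mu_y <= 0 force x = y = 0 with f = 0; but x = y = 125/2 is feasible with f = -15625/4 < 0, so this is not the minimum. Hence lambda > 0 and x + y = 125.
Try x > 0, y > 0 (so mu_x = mu_y = 0): y = lambda, x = lambda => x = y = lambda
x + y = 125 => 2*lambda = 125 => lambda = 125/2
x* = y* = 125/2 > 0, consistent with mu_x = mu_y = 0.
(Any feasible point with x = 0 or y = 0 has f = 0 > -15625/4, so the minimum is not on those boundaries.)
min(-xy) = -15625/4 (i.e. max xy = 15625/4)
Multipliers: lambda = 125/2, mu_x = 0, mu_y = 0
Complementary slackness: lambda*(x + y - 125) = 125/2*(125/2 + 125/2 - 125) = 0, mu_x*x = 0*125/2 = 0, mu_y*y = 0*125/2 = 0. Satisfied.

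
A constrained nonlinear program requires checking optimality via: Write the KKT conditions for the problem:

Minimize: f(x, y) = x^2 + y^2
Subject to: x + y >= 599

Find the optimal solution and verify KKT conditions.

KKT conditions for min x^2 + y^2 s.t. x + y >= 599:
Stationarity: 2x = mu, 2y = mu
So x = y = mu/2.
Complementary slackness: mu*(x + y - 599) = 0
Primal feasibility: x + y >= 599; dual feasibility: mu >= 0
If mu = 0 then x = y = 0, but 0 + 0 < 599 is infeasible, so the constraint is active.
Constraint active: x + y = 2*(mu/2) = 599 => mu = 599
x = y = 599/2, f = 358801/2
Verify: stationarity 2*(599/2) = 599 = mu; primal 599/2 + 599/2 = 599 >= 599; dual mu = 599 >= 0; complementary slackness 599*(599 - 599) = 0. All KKT conditions hold.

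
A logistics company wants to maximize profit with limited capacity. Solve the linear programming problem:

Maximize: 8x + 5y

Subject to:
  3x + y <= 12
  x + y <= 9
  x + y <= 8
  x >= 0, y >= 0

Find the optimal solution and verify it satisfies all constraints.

Feasible vertices: (0, 0), (0, 8), (2, 6), (4, 0)
Objective 8x + 5y at each vertex:
  (0, 0): 0
  (0, 8): 40
  (2, 6): 46
  (4, 0): 32
Maximum is 46 at (2, 6).
Verify constraints at (x, y) = (2, 6):
  3*2 + 1*6 = 12 <= 12 (active)
  1*2 + 1*6 = 8 <= 9
  1*2 + 1*6 = 8 <= 8 (active)
  x = 2 >= 0, y = 6 >= 0. All constraints satisfied.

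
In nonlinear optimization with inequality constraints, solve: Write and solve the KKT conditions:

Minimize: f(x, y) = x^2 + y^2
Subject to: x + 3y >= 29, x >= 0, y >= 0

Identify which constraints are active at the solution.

KKT conditions for min x^2 + y^2 s.t. 1x + 3y >= 29, x >= 0, y >= 0:
Stationarity: 2x = mu*1 + mu_x, 2y = mu*3 + mu_y, with mu, mu_x, mu_y >= 0
Complementary slackness: mu*(x + 3y - 29) = 0, mu_x*x = 0, mu_y*y = 0
(0, 0) is infeasible (1*0 + 3*0 < 29), so if mu = 0 stationarity would force x = mu_x/2 >= 0, y = mu_y/2 >= 0 with mu_x*x = mu_y*y = 0, i.e. x = y = 0: contradiction. Hence mu > 0 and x + 3y = 29 is active.
Try x > 0, y > 0 (so mu_x = mu_y = 0): x = 1*mu/2, y = 3*mu/2
Substitute: 1*(1*mu/2) + 3*(3*mu/2) = 29
  mu*10/2 = 29 => mu = 29/5
x* = 29/10 > 0, y* = 87/10 > 0, consistent with mu_x = mu_y = 0.
f is convex and the constraints are linear, so this KKT point is the global minimum.
f* = 841/10
Active constraints: x + 3y >= 29 (holds with equality, mu = 29/5 > 0); x >= 0 and y >= 0 are inactive (mu_x = mu_y = 0).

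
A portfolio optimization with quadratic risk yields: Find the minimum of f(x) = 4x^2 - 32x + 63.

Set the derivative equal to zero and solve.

f(x) = 4x^2 - 32x + 63
f'(x) = 8x + (-32) = 0
x = 32/8 = 4
f(4) = -1
Since f''(x) = 8 > 0, this is a minimum.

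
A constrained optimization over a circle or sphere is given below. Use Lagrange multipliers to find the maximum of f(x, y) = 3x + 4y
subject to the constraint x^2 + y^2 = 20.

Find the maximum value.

Set up Lagrange conditions: grad f = lambda * grad g
  3 = 2*lambda*x
  4 = 2*lambda*y
From these: x/y = 3/4, so x = 3t, y = 4t for some t.
Substitute into constraint: (3t)^2 + (4t)^2 = 20
  t^2 * 25 = 20
  t = sqrt(20/25)
Maximum = 3*x + 4*y = (3^2 + 4^2)*t = 25 * sqrt(20/25) = sqrt(500)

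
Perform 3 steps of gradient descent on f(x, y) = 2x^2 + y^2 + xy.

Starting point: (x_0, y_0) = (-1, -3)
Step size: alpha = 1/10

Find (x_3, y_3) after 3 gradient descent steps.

f(x,y) = 2x^2 + y^2 + xy
grad_x = 4x + 1y, grad_y = 2y + 1x
Step 1: grad = (-7, -7), (-3/10, -23/10)
Step 2: grad = (-7/2, -49/10), (1/20, -181/100)
Step 3: grad = (-161/100, -357/100), (211/1000, -1453/1000)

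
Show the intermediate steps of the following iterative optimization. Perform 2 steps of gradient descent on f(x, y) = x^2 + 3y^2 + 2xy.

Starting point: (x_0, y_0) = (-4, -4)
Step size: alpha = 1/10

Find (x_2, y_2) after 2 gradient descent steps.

f(x,y) = x^2 + 3y^2 + 2xy
grad_x = 2x + 2y, grad_y = 6y + 2x
Step 1: grad = (-16, -32), (-12/5, -4/5)
Step 2: grad = (-32/5, -48/5), (-44/25, 4/25)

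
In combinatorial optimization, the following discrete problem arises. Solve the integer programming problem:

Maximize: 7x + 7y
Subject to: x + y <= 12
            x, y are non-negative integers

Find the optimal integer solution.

Objective: 7x + 7y, constraint: x + y <= 12
Coefficient of x is 7 >= coefficient of y is 7, so allocate the entire budget to x.
Optimal: x = 12, y = 0, value = 84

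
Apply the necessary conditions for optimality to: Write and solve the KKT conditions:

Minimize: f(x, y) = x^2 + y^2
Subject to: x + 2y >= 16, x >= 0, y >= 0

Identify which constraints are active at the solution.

KKT conditions for min x^2 + y^2 s.t. 1x + 2y >= 16, x >= 0, y >= 0:
Stationarity: 2x = mu*1 + mu_x, 2y = mu*2 + mu_y, with mu, mu_x, mu_y >= 0
Complementary slackness: mu*(x + 2y - 16) = 0, mu_x*x = 0, mu_y*y = 0
(0, 0) is infeasible (1*0 + 2*0 < 16), so if mu = 0 stationarity would force x = mu_x/2 >= 0, y = mu_y/2 >= 0 with mu_x*x = mu_y*y = 0, i.e. x = y = 0: contradiction. Hence mu > 0 and x + 2y = 16 is active.
Try x > 0, y > 0 (so mu_x = mu_y = 0): x = 1*mu/2, y = 2*mu/2
Substitute: 1*(1*mu/2) + 2*(2*mu/2) = 16
  mu*5/2 = 16 => mu = 32/5
x* = 16/5 > 0, y* = 32/5 > 0, consistent with mu_x = mu_y = 0.
f is convex and the constraints are linear, so this KKT point is the global minimum.
f* = 256/5
Active constraints: x + 2y >= 16 (holds with equality, mu = 32/5 > 0); x >= 0 and y >= 0 are inactive (mu_x = mu_y = 0).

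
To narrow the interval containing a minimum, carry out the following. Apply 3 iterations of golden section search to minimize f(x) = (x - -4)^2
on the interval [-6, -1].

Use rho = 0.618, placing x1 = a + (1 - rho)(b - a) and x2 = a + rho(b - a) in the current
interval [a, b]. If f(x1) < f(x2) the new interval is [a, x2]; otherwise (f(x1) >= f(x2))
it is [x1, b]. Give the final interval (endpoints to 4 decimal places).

Golden section search for min of f(x) = (x - -4)^2 on [-6, -1].
Each step: x1 = a + (1 - rho)(b - a), x2 = a + rho(b - a); if f(x1) < f(x2) keep [a, x2], otherwise keep [x1, b].
Step 1: [-6.0000, -1.0000], x1=-4.0900 (f=0.0081), x2=-2.9100 (f=1.1881); f(x1) < f(x2) => keep [-6.0000, -2.9100]
Step 2: [-6.0000, -2.9100], x1=-4.8196 (f=0.6718), x2=-4.0904 (f=0.0082); f(x1) > f(x2) => keep [-4.8196, -2.9100]
Step 3: [-4.8196, -2.9100], x1=-4.0901 (f=0.0081), x2=-3.6395 (f=0.1300); f(x1) < f(x2) => keep [-4.8196, -3.6395]
Final interval: [-4.8196, -3.6395]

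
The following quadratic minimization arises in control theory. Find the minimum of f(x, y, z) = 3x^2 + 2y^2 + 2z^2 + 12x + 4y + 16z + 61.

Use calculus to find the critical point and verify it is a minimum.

f(x,y,z) = 3x^2 + 2y^2 + 2z^2 + 12x + 4y + 16z + 61
df/dx = 6x + (12) = 0 => x = -2
df/dy = 4y + (4) = 0 => y = -1
df/dz = 4z + (16) = 0 => z = -4
f(-2,-1,-4) = 3*(-2)^2 + 2*(-1)^2 + 2*(-4)^2 + 12*(-2) + 4*(-1) + 16*(-4) + 61 = 15
Hessian is diagonal with entries 6, 4, 4 > 0, confirmed minimum.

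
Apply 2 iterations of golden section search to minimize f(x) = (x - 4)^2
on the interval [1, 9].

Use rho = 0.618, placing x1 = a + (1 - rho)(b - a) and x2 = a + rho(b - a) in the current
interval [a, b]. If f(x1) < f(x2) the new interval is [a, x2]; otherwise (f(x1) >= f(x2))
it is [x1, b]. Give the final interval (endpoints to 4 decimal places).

Golden section search for min of f(x) = (x - 4)^2 on [1, 9].
Each step: x1 = a + (1 - rho)(b - a), x2 = a + rho(b - a); if f(x1) < f(x2) keep [a, x2], otherwise keep [x1, b].
Step 1: [1.0000, 9.0000], x1=4.0560 (f=0.0031), x2=5.9440 (f=3.7791); f(x1) < f(x2) => keep [1.0000, 5.9440]
Step 2: [1.0000, 5.9440], x1=2.8886 (f=1.2352), x2=4.0554 (f=0.0031); f(x1) > f(x2) => keep [2.8886, 5.9440]
Final interval: [2.8886, 5.9440]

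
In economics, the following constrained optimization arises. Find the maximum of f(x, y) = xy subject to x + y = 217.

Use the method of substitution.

Substitute y = 217 - x into f(x,y) = xy:
g(x) = x(217 - x) = 217x - x^2
g'(x) = 217 - 2x = 0  =>  x = 217/2
y = 217 - 217/2 = 217/2
Maximum value = (217/2) * (217/2) = 47089/4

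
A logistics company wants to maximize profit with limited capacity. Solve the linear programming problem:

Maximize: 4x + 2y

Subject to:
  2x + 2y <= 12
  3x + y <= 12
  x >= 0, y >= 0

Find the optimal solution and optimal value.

Feasible vertices: (0, 0), (0, 6), (3, 3), (4, 0)
Objective 4x + 2y at each:
  (0, 0): 0
  (0, 6): 12
  (3, 3): 18
  (4, 0): 16
Maximum is 18 at (3, 3).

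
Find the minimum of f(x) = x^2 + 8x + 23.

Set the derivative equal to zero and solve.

f(x) = x^2 + 8x + 23
f'(x) = 2x + (8) = 0
x = -8/2 = -4
f(-4) = 7
Since f''(x) = 2 > 0, this is a minimum.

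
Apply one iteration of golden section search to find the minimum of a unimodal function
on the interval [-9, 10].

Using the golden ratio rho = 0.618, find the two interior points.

Golden section search on [-9, 10].
Golden ratio rho = 0.618 (approx).
Interior points:
  x_1 = -9 + (1-0.618)*19 = -1.7420
  x_2 = -9 + 0.618*19 = 2.7420
Compare f(x_1) and f(x_2) to determine which subinterval to keep.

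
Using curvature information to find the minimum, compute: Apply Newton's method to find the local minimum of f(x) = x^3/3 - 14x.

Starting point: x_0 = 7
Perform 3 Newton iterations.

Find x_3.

f(x) = x^3/3 - 14x
f'(x) = x^2 - 14, f''(x) = 2x
Newton update: x_{n+1} = x_n - (x_n^2 - 14)/(2*x_n)
Step 1: x_0 = 7, f'=35, f''=14, x_1 = 9/2
Step 2: x_1 = 9/2, f'=25/4, f''=9, x_2 = 137/36
Step 3: x_2 = 137/36, f'=625/1296, f''=137/18, x_3 = 36913/9864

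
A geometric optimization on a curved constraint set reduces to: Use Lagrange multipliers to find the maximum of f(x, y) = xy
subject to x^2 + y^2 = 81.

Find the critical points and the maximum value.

Lagrange conditions: y = 2*lambda*x and x = 2*lambda*y
If x = 0 then y = 0, violating the constraint, so x, y != 0.
Dividing: y/x = x/y => x^2 = y^2 => y = x or y = -x
Constraint: 2x^2 = 81 => x^2 = 81/2 => x = +/-sqrt(81/2)
Critical points: (sqrt(81/2), sqrt(81/2)), (-sqrt(81/2), -sqrt(81/2)), (sqrt(81/2), -sqrt(81/2)), (-sqrt(81/2), sqrt(81/2))
  y = x:  xy = x^2 = 81/2  at (sqrt(81/2), sqrt(81/2)) and (-sqrt(81/2), -sqrt(81/2))
  y = -x: xy = -x^2 = -81/2 at (sqrt(81/2), -sqrt(81/2)) and (-sqrt(81/2), sqrt(81/2))
Maximum xy = 81/2 at (sqrt(81/2), sqrt(81/2)) and (-sqrt(81/2), -sqrt(81/2))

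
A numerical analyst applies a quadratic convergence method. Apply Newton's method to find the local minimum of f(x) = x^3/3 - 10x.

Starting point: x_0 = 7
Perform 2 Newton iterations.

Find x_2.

f(x) = x^3/3 - 10x
f'(x) = x^2 - 10, f''(x) = 2x
Newton update: x_{n+1} = x_n - (x_n^2 - 10)/(2*x_n)
Step 1: x_0 = 7, f'=39, f''=14, x_1 = 59/14
Step 2: x_1 = 59/14, f'=1521/196, f''=59/7, x_2 = 5441/1652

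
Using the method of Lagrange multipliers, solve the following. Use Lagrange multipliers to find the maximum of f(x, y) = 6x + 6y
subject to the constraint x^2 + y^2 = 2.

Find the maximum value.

Set up Lagrange conditions: grad f = lambda * grad g
  6 = 2*lambda*x
  6 = 2*lambda*y
From these: x/y = 6/6, so x = 6t, y = 6t for some t.
Substitute into constraint: (6t)^2 + (6t)^2 = 2
  t^2 * 72 = 2
  t = sqrt(2/72)
Maximum = 6*x + 6*y = (6^2 + 6^2)*t = 72 * sqrt(2/72) = 12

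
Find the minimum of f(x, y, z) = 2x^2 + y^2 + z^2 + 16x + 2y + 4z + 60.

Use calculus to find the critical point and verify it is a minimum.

f(x,y,z) = 2x^2 + y^2 + z^2 + 16x + 2y + 4z + 60
df/dx = 4x + (16) = 0 => x = -4
df/dy = 2y + (2) = 0 => y = -1
df/dz = 2z + (4) = 0 => z = -2
f(-4,-1,-2) = 2*(-4)^2 + 1*(-1)^2 + 1*(-2)^2 + 16*(-4) + 2*(-1) + 4*(-2) + 60 = 23
Hessian is diagonal with entries 4, 2, 2 > 0, confirmed minimum.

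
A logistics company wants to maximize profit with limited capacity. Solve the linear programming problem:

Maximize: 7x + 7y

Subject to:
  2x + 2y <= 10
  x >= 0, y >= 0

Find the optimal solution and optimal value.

The feasible region has vertices at [(0, 0), (5, 0), (0, 5)].
Checking objective 7x + 7y at each vertex:
  (0, 0): 7*0 + 7*0 = 0
  (5, 0): 7*5 + 7*0 = 35
  (0, 5): 7*0 + 7*5 = 35
Maximum is 35 at (5, 0).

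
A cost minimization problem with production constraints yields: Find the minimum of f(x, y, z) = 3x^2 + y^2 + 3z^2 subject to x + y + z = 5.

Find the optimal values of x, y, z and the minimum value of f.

Using Lagrange multipliers on f = 3x^2 + y^2 + 3z^2 with constraint x + y + z = 5:
Conditions: 2*3*x = lambda, 2*1*y = lambda, 2*3*z = lambda
So x = lambda/6, y = lambda/2, z = lambda/6
Substituting into constraint: lambda * (5/6) = 5
lambda = 6
x = 1, y = 3, z = 1
Minimum value = 15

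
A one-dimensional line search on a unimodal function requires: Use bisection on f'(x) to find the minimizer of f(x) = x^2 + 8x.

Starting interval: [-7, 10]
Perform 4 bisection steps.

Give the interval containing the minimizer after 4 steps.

Finding critical point of f(x) = x^2 + 8x using bisection on f'(x) = 2x + 8.
f'(x) = 0 when x = -4.
Starting interval: [-7, 10]
Step 1: mid = 3/2, f'(mid) = 11, new interval = [-7, 3/2]
Step 2: mid = -11/4, f'(mid) = 5/2, new interval = [-7, -11/4]
Step 3: mid = -39/8, f'(mid) = -7/4, new interval = [-39/8, -11/4]
Step 4: mid = -61/16, f'(mid) = 3/8, new interval = [-39/8, -61/16]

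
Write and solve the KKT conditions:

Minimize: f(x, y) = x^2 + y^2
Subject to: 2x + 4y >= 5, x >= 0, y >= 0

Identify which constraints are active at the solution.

KKT conditions for min x^2 + y^2 s.t. 2x + 4y >= 5, x >= 0, y >= 0:
Stationarity: 2x = mu*2 + mu_x, 2y = mu*4 + mu_y, with mu, mu_x, mu_y >= 0
Complementary slackness: mu*(2x + 4y - 5) = 0, mu_x*x = 0, mu_y*y = 0
(0, 0) is infeasible (2*0 + 4*0 < 5), so if mu = 0 stationarity would force x = mu_x/2 >= 0, y = mu_y/2 >= 0 with mu_x*x = mu_y*y = 0, i.e. x = y = 0: contradiction. Hence mu > 0 and 2x + 4y = 5 is active.
Try x > 0, y > 0 (so mu_x = mu_y = 0): x = 2*mu/2, y = 4*mu/2
Substitute: 2*(2*mu/2) + 4*(4*mu/2) = 5
  mu*20/2 = 5 => mu = 1/2
x* = 1/2 > 0, y* = 1 > 0, consistent with mu_x = mu_y = 0.
f is convex and the constraints are linear, so this KKT point is the global minimum.
f* = 5/4
Active constraints: 2x + 4y >= 5 (holds with equality, mu = 1/2 > 0); x >= 0 and y >= 0 are inactive (mu_x = mu_y = 0).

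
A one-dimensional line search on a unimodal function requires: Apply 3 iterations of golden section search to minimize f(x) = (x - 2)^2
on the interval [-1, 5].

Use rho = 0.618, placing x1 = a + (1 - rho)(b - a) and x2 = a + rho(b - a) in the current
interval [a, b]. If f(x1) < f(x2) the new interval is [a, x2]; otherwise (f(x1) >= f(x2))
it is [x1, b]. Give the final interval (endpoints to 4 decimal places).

Golden section search for min of f(x) = (x - 2)^2 on [-1, 5].
Each step: x1 = a + (1 - rho)(b - a), x2 = a + rho(b - a); if f(x1) < f(x2) keep [a, x2], otherwise keep [x1, b].
Step 1: [-1.0000, 5.0000], x1=1.2920 (f=0.5013), x2=2.7080 (f=0.5013); f(x1) = f(x2) (tie, not '<') => keep [1.2920, 5.0000]
Step 2: [1.2920, 5.0000], x1=2.7085 (f=0.5019), x2=3.5835 (f=2.5076); f(x1) < f(x2) => keep [1.2920, 3.5835]
Step 3: [1.2920, 3.5835], x1=2.1674 (f=0.0280), x2=2.7082 (f=0.5015); f(x1) < f(x2) => keep [1.2920, 2.7082]
Final interval: [1.2920, 2.7082]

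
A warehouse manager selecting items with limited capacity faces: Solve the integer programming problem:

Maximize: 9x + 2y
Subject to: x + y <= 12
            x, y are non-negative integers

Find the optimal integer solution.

Objective: 9x + 2y, constraint: x + y <= 12
Coefficient of x is 9 >= coefficient of y is 2, so allocate the entire budget to x.
Optimal: x = 12, y = 0, value = 108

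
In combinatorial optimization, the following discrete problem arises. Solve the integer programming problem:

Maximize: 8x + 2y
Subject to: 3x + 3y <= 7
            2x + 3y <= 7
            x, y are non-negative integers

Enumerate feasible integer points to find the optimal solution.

Constraint 1: 3x + 3y <= 7
Constraint 2: 2x + 3y <= 7
Feasible x range (need y >= 0): 0 <= x <= min(7/3, 7/2) => x in {0, ..., 2}.
Enumerate feasible integer points row by row (the coefficient of y is 2 > 0, so for each x the largest feasible y gives the best value):
  x = 0: y <= min((7 - 3*0)/3, (7 - 2*0)/3) => y in {0, ..., 2}; best 8*0 + 2*2 = 4
  x = 1: y <= min((7 - 3*1)/3, (7 - 2*1)/3) => y in {0, ..., 1}; best 8*1 + 2*1 = 10
  x = 2: y <= min((7 - 3*2)/3, (7 - 2*2)/3) => y in {0}; best 8*2 + 2*0 = 16
The maximum 8x + 2y = 16 is achieved at x = 2, y = 0.
Check: 3*2 + 3*0 = 6 <= 7 and 2*2 + 3*0 = 4 <= 7.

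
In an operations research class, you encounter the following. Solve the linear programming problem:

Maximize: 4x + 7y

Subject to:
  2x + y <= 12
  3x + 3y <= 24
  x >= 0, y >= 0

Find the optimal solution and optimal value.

Feasible vertices: (0, 0), (0, 8), (4, 4), (6, 0)
Objective 4x + 7y at each:
  (0, 0): 0
  (0, 8): 56
  (4, 4): 44
  (6, 0): 24
Maximum is 56 at (0, 8).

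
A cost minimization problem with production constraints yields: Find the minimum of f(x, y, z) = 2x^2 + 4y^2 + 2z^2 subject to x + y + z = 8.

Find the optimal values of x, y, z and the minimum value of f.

Using Lagrange multipliers on f = 2x^2 + 4y^2 + 2z^2 with constraint x + y + z = 8:
Conditions: 2*2*x = lambda, 2*4*y = lambda, 2*2*z = lambda
So x = lambda/4, y = lambda/8, z = lambda/4
Substituting into constraint: lambda * (5/8) = 8
lambda = 64/5
x = 16/5, y = 8/5, z = 16/5
Minimum value = 256/5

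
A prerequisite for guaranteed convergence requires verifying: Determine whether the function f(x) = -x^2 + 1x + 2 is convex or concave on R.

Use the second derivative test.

f(x) = -x^2 + 1x + 2
f'(x) = -2x + 1
f''(x) = -2
Since f''(x) = -2 < 0 for all x, f is concave on R.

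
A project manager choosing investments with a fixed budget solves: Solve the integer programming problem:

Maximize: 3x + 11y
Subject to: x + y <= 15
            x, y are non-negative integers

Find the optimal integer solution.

Objective: 3x + 11y, constraint: x + y <= 15
Coefficient of y is 11 > coefficient of x is 3, so allocate the entire budget to y.
Optimal: x = 0, y = 15, value = 165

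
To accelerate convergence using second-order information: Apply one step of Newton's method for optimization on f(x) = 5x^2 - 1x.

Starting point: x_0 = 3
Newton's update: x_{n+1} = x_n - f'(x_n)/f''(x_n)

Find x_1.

f(x) = 5x^2 - 1x
f'(x) = 10x + (-1), f''(x) = 10
Newton step: x_1 = x_0 - f'(x_0)/f''(x_0)
f'(3) = 29
x_1 = 3 - 29/10 = 1/10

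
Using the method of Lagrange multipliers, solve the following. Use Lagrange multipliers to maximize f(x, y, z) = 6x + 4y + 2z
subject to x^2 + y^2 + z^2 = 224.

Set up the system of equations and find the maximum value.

Lagrange conditions: 6 = 2*lambda*x, 4 = 2*lambda*y, 2 = 2*lambda*z
So x:6 = y:4 = z:2, i.e. x = 6t, y = 4t, z = 2t
Constraint: t^2*(6^2 + 4^2 + 2^2) = 224
  t^2 * 56 = 224  =>  t = sqrt(4)
Maximum = 6*6t + 4*4t + 2*2t = 56*sqrt(4) = 112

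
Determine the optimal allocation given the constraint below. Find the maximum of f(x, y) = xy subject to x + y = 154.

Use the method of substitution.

Substitute y = 154 - x into f(x,y) = xy:
g(x) = x(154 - x) = 154x - x^2
g'(x) = 154 - 2x = 0  =>  x = 77
y = 154 - 77 = 77
Maximum value = 77 * 77 = 5929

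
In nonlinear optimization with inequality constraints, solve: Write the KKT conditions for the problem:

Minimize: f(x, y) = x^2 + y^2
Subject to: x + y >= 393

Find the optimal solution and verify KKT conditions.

KKT conditions for min x^2 + y^2 s.t. x + y >= 393:
Stationarity: 2x = mu, 2y = mu
So x = y = mu/2.
Complementary slackness: mu*(x + y - 393) = 0
Primal feasibility: x + y >= 393; dual feasibility: mu >= 0
If mu = 0 then x = y = 0, but 0 + 0 < 393 is infeasible, so the constraint is active.
Constraint active: x + y = 2*(mu/2) = 393 => mu = 393
x = y = 393/2, f = 154449/2
Verify: stationarity 2*(393/2) = 393 = mu; primal 393/2 + 393/2 = 393 >= 393; dual mu = 393 >= 0; complementary slackness 393*(393 - 393) = 0. All KKT conditions hold.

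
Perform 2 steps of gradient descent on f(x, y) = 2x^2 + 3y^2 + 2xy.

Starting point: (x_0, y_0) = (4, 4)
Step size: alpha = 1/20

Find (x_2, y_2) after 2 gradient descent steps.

f(x,y) = 2x^2 + 3y^2 + 2xy
grad_x = 4x + 2y, grad_y = 6y + 2x
Step 1: grad = (24, 32), (14/5, 12/5)
Step 2: grad = (16, 20), (2, 7/5)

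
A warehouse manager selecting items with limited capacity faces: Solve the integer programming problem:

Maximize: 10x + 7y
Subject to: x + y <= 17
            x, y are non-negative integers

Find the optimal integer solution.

Objective: 10x + 7y, constraint: x + y <= 17
Coefficient of x is 10 >= coefficient of y is 7, so allocate the entire budget to x.
Optimal: x = 17, y = 0, value = 170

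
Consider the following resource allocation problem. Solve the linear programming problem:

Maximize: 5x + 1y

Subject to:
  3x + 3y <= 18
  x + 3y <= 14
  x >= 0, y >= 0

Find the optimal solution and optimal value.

Feasible vertices: (0, 0), (0, 14/3), (2, 4), (6, 0)
Objective 5x + 1y at each:
  (0, 0): 0
  (0, 14/3): 14/3
  (2, 4): 14
  (6, 0): 30
Maximum is 30 at (6, 0).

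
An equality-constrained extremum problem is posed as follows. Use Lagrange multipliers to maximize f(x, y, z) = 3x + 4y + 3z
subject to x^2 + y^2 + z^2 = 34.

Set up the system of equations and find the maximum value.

Lagrange conditions: 3 = 2*lambda*x, 4 = 2*lambda*y, 3 = 2*lambda*z
So x:3 = y:4 = z:3, i.e. x = 3t, y = 4t, z = 3t
Constraint: t^2*(3^2 + 4^2 + 3^2) = 34
  t^2 * 34 = 34  =>  t = sqrt(1)
Maximum = 3*3t + 4*4t + 3*3t = 34*sqrt(1) = 34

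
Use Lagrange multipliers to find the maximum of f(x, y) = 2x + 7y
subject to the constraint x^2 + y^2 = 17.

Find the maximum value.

Set up Lagrange conditions: grad f = lambda * grad g
  2 = 2*lambda*x
  7 = 2*lambda*y
From these: x/y = 2/7, so x = 2t, y = 7t for some t.
Substitute into constraint: (2t)^2 + (7t)^2 = 17
  t^2 * 53 = 17
  t = sqrt(17/53)
Maximum = 2*x + 7*y = (2^2 + 7^2)*t = 53 * sqrt(17/53) = sqrt(901)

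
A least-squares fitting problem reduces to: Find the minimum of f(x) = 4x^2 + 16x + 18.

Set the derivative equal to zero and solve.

f(x) = 4x^2 + 16x + 18
f'(x) = 8x + (16) = 0
x = -16/8 = -2
f(-2) = 2
Since f''(x) = 8 > 0, this is a minimum.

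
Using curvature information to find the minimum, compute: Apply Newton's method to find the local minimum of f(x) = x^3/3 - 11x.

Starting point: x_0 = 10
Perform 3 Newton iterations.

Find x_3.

f(x) = x^3/3 - 11x
f'(x) = x^2 - 11, f''(x) = 2x
Newton update: x_{n+1} = x_n - (x_n^2 - 11)/(2*x_n)
Step 1: x_0 = 10, f'=89, f''=20, x_1 = 111/20
Step 2: x_1 = 111/20, f'=7921/400, f''=111/10, x_2 = 16721/4440
Step 3: x_2 = 16721/4440, f'=62742241/19713600, f''=16721/2220, x_3 = 496441441/148482480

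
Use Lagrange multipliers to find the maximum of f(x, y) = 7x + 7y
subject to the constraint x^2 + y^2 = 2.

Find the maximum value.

Set up Lagrange conditions: grad f = lambda * grad g
  7 = 2*lambda*x
  7 = 2*lambda*y
From these: x/y = 7/7, so x = 7t, y = 7t for some t.
Substitute into constraint: (7t)^2 + (7t)^2 = 2
  t^2 * 98 = 2
  t = sqrt(2/98)
Maximum = 7*x + 7*y = (7^2 + 7^2)*t = 98 * sqrt(2/98) = 14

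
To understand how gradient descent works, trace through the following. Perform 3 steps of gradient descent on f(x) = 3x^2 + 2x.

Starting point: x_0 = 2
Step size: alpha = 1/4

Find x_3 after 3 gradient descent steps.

f(x) = 3x^2 + 2x, f'(x) = 6x + (2)
Step 1: f'(2) = 14, x_1 = 2 - 1/4 * 14 = -3/2
Step 2: f'(-3/2) = -7, x_2 = -3/2 - 1/4 * -7 = 1/4
Step 3: f'(1/4) = 7/2, x_3 = 1/4 - 1/4 * 7/2 = -5/8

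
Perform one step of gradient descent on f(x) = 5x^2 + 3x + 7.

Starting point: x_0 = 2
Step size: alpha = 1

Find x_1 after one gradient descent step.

f(x) = 5x^2 + 3x + 7
f'(x) = 10x + 3
f'(2) = 10*2 + (3) = 23
x_1 = x_0 - alpha * f'(x_0) = 2 - 1 * 23 = -21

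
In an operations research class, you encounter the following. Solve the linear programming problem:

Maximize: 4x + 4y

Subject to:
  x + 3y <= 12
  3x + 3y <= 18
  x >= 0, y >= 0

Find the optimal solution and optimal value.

Feasible vertices: (0, 0), (0, 4), (3, 3), (6, 0)
Objective 4x + 4y at each:
  (0, 0): 0
  (0, 4): 16
  (3, 3): 24
  (6, 0): 24
Maximum is 24 at (3, 3).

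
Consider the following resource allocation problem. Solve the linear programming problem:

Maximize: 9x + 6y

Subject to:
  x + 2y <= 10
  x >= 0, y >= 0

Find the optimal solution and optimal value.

The feasible region has vertices at [(0, 0), (10, 0), (0, 5)].
Checking objective 9x + 6y at each vertex:
  (0, 0): 9*0 + 6*0 = 0
  (10, 0): 9*10 + 6*0 = 90
  (0, 5): 9*0 + 6*5 = 30
Maximum is 90 at (10, 0).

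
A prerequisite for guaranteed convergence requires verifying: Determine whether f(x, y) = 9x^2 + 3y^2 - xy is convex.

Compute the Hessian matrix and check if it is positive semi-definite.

f(x,y) = 9x^2 + 3y^2 - xy
Hessian H = [[18, -1], [-1, 6]]
trace(H) = 24, det(H) = 107
Eigenvalues: (24 +/- sqrt(148)) / 2 = 18.08, 5.917
Since both eigenvalues > 0, f is convex.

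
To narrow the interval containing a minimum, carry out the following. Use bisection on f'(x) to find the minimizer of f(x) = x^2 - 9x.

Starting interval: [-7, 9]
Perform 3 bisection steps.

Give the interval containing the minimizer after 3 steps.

Finding critical point of f(x) = x^2 - 9x using bisection on f'(x) = 2x + -9.
f'(x) = 0 when x = 9/2.
Starting interval: [-7, 9]
Step 1: mid = 1, f'(mid) = -7, new interval = [1, 9]
Step 2: mid = 5, f'(mid) = 1, new interval = [1, 5]
Step 3: mid = 3, f'(mid) = -3, new interval = [3, 5]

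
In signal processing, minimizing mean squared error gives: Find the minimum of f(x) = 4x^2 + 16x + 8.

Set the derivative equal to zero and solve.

f(x) = 4x^2 + 16x + 8
f'(x) = 8x + (16) = 0
x = -16/8 = -2
f(-2) = -8
Since f''(x) = 8 > 0, this is a minimum.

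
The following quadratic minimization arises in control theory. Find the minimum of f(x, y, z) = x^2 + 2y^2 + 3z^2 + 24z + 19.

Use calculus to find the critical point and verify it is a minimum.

f(x,y,z) = x^2 + 2y^2 + 3z^2 + 24z + 19
df/dx = 2x + (0) = 0 => x = 0
df/dy = 4y + (0) = 0 => y = 0
df/dz = 6z + (24) = 0 => z = -4
f(0,0,-4) = 1*(0)^2 + 2*(0)^2 + 3*(-4)^2 + 24*(-4) + 19 = -29
Hessian is diagonal with entries 2, 4, 6 > 0, confirmed minimum.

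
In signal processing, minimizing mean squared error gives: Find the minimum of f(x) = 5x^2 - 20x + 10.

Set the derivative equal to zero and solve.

f(x) = 5x^2 - 20x + 10
f'(x) = 10x + (-20) = 0
x = 20/10 = 2
f(2) = -10
Since f''(x) = 10 > 0, this is a minimum.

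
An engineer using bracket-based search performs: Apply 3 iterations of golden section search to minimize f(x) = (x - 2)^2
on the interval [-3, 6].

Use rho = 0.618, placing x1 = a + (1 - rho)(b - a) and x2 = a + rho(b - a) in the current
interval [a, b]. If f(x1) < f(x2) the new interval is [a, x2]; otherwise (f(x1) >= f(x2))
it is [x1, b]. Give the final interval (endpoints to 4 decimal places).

Golden section search for min of f(x) = (x - 2)^2 on [-3, 6].
Each step: x1 = a + (1 - rho)(b - a), x2 = a + rho(b - a); if f(x1) < f(x2) keep [a, x2], otherwise keep [x1, b].
Step 1: [-3.0000, 6.0000], x1=0.4380 (f=2.4398), x2=2.5620 (f=0.3158); f(x1) > f(x2) => keep [0.4380, 6.0000]
Step 2: [0.4380, 6.0000], x1=2.5627 (f=0.3166), x2=3.8753 (f=3.5168); f(x1) < f(x2) => keep [0.4380, 3.8753]
Step 3: [0.4380, 3.8753], x1=1.7511 (f=0.0620), x2=2.5623 (f=0.3161); f(x1) < f(x2) => keep [0.4380, 2.5623]
Final interval: [0.4380, 2.5623]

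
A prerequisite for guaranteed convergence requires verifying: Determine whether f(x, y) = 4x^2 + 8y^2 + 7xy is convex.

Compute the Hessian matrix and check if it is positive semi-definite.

f(x,y) = 4x^2 + 8y^2 + 7xy
Hessian H = [[8, 7], [7, 16]]
trace(H) = 24, det(H) = 79
Eigenvalues: (24 +/- sqrt(260)) / 2 = 20.06, 3.938
Since both eigenvalues > 0, f is convex.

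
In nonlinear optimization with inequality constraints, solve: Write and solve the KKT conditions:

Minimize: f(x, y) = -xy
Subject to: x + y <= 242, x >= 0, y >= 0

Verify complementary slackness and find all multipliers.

Problem: min -xy s.t. x + y <= 242 (multiplier lambda), x >= 0 (mu_x), y >= 0 (mu_y)
KKT stationarity: -y + lambda - mu_x = 0, -x + lambda - mu_y = 0, with lambda, mu_x, mu_y >= 0
Complementary slackness: lambda*(x + y - 242) = 0, mu_x*x = 0, mu_y*y = 0
If lambda = 0: y = -mu_x <= 0 and x = -mu_y <= 0 force x = y = 0 with f = 0; but x = y = 121 is feasible with f = -14641 < 0, so this is not the minimum. Hence lambda > 0 and x + y = 242.
Try x > 0, y > 0 (so mu_x = mu_y = 0): y = lambda, x = lambda => x = y = lambda
x + y = 242 => 2*lambda = 242 => lambda = 121
x* = y* = 121 > 0, consistent with mu_x = mu_y = 0.
(Any feasible point with x = 0 or y = 0 has f = 0 > -14641, so the minimum is not on those boundaries.)
min(-xy) = -14641 (i.e. max xy = 14641)
Multipliers: lambda = 121, mu_x = 0, mu_y = 0
Complementary slackness: lambda*(x + y - 242) = 121*(121 + 121 - 242) = 0, mu_x*x = 0*121 = 0, mu_y*y = 0*121 = 0. Satisfied.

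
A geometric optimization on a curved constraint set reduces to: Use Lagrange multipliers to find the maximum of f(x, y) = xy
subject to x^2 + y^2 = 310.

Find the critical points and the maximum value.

Lagrange conditions: y = 2*lambda*x and x = 2*lambda*y
If x = 0 then y = 0, violating the constraint, so x, y != 0.
Dividing: y/x = x/y => x^2 = y^2 => y = x or y = -x
Constraint: 2x^2 = 310 => x^2 = 155 => x = +/-sqrt(155)
Critical points: (sqrt(155), sqrt(155)), (-sqrt(155), -sqrt(155)), (sqrt(155), -sqrt(155)), (-sqrt(155), sqrt(155))
  y = x:  xy = x^2 = 155  at (sqrt(155), sqrt(155)) and (-sqrt(155), -sqrt(155))
  y = -x: xy = -x^2 = -155 at (sqrt(155), -sqrt(155)) and (-sqrt(155), sqrt(155))
Maximum xy = 155 at (sqrt(155), sqrt(155)) and (-sqrt(155), -sqrt(155))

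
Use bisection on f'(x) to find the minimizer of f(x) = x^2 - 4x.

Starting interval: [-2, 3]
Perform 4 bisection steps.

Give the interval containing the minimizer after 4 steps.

Finding critical point of f(x) = x^2 - 4x using bisection on f'(x) = 2x + -4.
f'(x) = 0 when x = 2.
Starting interval: [-2, 3]
Step 1: mid = 1/2, f'(mid) = -3, new interval = [1/2, 3]
Step 2: mid = 7/4, f'(mid) = -1/2, new interval = [7/4, 3]
Step 3: mid = 19/8, f'(mid) = 3/4, new interval = [7/4, 19/8]
Step 4: mid = 33/16, f'(mid) = 1/8, new interval = [7/4, 33/16]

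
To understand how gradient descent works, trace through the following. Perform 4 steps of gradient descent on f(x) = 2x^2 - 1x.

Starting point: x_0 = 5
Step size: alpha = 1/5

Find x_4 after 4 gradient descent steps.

f(x) = 2x^2 - 1x, f'(x) = 4x + (-1)
Step 1: f'(5) = 19, x_1 = 5 - 1/5 * 19 = 6/5
Step 2: f'(6/5) = 19/5, x_2 = 6/5 - 1/5 * 19/5 = 11/25
Step 3: f'(11/25) = 19/25, x_3 = 11/25 - 1/5 * 19/25 = 36/125
Step 4: f'(36/125) = 19/125, x_4 = 36/125 - 1/5 * 19/125 = 161/625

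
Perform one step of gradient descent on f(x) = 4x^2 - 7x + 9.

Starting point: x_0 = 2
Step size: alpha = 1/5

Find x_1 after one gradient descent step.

f(x) = 4x^2 - 7x + 9
f'(x) = 8x - 7
f'(2) = 8*2 + (-7) = 9
x_1 = x_0 - alpha * f'(x_0) = 2 - 1/5 * 9 = 1/5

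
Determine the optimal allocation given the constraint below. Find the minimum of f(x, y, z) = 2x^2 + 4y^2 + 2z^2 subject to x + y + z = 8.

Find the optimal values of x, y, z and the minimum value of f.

Using Lagrange multipliers on f = 2x^2 + 4y^2 + 2z^2 with constraint x + y + z = 8:
Conditions: 2*2*x = lambda, 2*4*y = lambda, 2*2*z = lambda
So x = lambda/4, y = lambda/8, z = lambda/4
Substituting into constraint: lambda * (5/8) = 8
lambda = 64/5
x = 16/5, y = 8/5, z = 16/5
Minimum value = 256/5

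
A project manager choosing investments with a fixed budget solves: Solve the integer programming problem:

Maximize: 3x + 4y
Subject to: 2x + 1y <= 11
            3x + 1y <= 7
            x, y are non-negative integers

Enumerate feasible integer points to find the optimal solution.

Constraint 1: 2x + 1y <= 11
Constraint 2: 3x + 1y <= 7
Feasible x range (need y >= 0): 0 <= x <= min(11/2, 7/3) => x in {0, ..., 2}.
Enumerate feasible integer points row by row (the coefficient of y is 4 > 0, so for each x the largest feasible y gives the best value):
  x = 0: y <= min((11 - 2*0)/1, (7 - 3*0)/1) => y in {0, ..., 7}; best 3*0 + 4*7 = 28
  x = 1: y <= min((11 - 2*1)/1, (7 - 3*1)/1) => y in {0, ..., 4}; best 3*1 + 4*4 = 19
  x = 2: y <= min((11 - 2*2)/1, (7 - 3*2)/1) => y in {0, ..., 1}; best 3*2 + 4*1 = 10
The maximum 3x + 4y = 28 is achieved at x = 0, y = 7.
Check: 2*0 + 1*7 = 7 <= 11 and 3*0 + 1*7 = 7 <= 7.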